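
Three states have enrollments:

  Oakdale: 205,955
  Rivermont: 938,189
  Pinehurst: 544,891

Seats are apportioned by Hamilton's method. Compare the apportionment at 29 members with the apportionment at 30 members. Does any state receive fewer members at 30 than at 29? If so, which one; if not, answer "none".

Oakdale

At 29 seats: Oakdale 4, Rivermont 16, Pinehurst 9.
At 30 seats: Oakdale 3, Rivermont 17, Pinehurst 10.
Oakdale drops from 4 to 3.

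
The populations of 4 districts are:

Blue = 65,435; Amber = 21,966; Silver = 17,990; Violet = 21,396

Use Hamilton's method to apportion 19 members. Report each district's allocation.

Blue=10; Amber=3; Silver=3; Violet=3

Standard divisor: 126787 ÷ 19 = 6673.
Standard quotas: Blue 9.8059, Amber 3.2918, Silver 2.6959, Violet 3.2064.
Lower quotas: Blue 9, Amber 3, Silver 2, Violet 3 (sum 17, leaving 2 seats).
Remainders in descending order: Blue 0.8059, Silver 0.6959, Amber 0.2918, Violet 0.2064.
Largest remainders: Blue, Silver receive the extra seats.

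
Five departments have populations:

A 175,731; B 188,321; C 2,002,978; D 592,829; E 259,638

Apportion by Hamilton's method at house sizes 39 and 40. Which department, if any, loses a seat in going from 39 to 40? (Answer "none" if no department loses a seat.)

At 39 seats: A 2, B 3, C 24, D 7, E 3.
At 40 seats: A 2, B 2, C 25, D 8, E 3.
B drops from 3 to 2.

B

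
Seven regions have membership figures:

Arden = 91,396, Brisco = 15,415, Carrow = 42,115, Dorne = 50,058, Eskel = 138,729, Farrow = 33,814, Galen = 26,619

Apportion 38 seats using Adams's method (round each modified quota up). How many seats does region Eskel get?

13

Standard divisor 398146/38 ≈ 10477.526; standard quotas: Arden 8.723, Brisco 1.471, Carrow 4.020, Dorne 4.778, Eskel 13.241, Farrow 3.227, Galen 2.541.
Rounding up gives 9, 2, 5, 5, 14, 4, 3 = 42 seats, so the divisor must be adjusted.
With modified divisor 11500: modified quotas Arden 7.947, Brisco 1.340, Carrow 3.662, Dorne 4.353, Eskel 12.063, Farrow 2.940, Galen 2.315.
Rounding up: Arden 8, Brisco 2, Carrow 4, Dorne 5, Eskel 13, Farrow 3, Galen 3 (total 38).
Eskel receives 13.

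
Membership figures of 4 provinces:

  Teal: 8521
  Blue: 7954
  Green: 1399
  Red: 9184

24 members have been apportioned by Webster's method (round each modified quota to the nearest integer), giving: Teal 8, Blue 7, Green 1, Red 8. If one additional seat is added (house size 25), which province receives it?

Priority for the next seat is population ÷ (current seats + 0.5).
Priorities: Teal 1002.471, Blue 1060.533, Green 932.667, Red 1080.471.
Highest priority: Red.

Red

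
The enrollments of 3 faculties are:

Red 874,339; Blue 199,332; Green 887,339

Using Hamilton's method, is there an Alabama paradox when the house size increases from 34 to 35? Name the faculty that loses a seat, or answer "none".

At 34 seats: Red 15, Blue 4, Green 15.
At 35 seats: Red 16, Blue 3, Green 16.
Blue drops from 4 to 3.

Blue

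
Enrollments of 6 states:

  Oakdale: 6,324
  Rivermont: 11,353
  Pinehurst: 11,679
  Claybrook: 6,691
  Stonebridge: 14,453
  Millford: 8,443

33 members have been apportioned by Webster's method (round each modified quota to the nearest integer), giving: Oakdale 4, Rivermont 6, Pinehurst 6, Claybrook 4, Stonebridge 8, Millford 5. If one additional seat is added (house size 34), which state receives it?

Priority for the next seat is population ÷ (current seats + 0.5).
Priorities: Oakdale 1405.333, Rivermont 1746.615, Pinehurst 1796.769, Claybrook 1486.889, Stonebridge 1700.353, Millford 1535.091.
Highest priority: Pinehurst.

Pinehurst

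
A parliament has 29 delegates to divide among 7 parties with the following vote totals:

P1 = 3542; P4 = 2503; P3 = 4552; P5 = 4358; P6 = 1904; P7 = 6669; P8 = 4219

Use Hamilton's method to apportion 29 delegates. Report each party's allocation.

Standard divisor: 27747 ÷ 29 ≈ 956.793.
Standard quotas: P1 3.7019, P4 2.6160, P3 4.7576, P5 4.5548, P6 1.9900, P7 6.9702, P8 4.4095.
Lower quotas: P1 3, P4 2, P3 4, P5 4, P6 1, P7 6, P8 4 (sum 24, leaving 5 seats).
Remainders in descending order: P6 0.9900, P7 0.9702, P3 0.7576, P1 0.7019, P4 0.6160, P5 0.5548, P8 0.4095.
Largest remainders: P6, P7, P3, P1, P4 receive the extra seats.

P1=4; P4=3; P3=5; P5=4; P6=2; P7=7; P8=4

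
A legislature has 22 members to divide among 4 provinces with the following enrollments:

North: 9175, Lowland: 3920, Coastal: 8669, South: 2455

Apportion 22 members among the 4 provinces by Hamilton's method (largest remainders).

Standard divisor: 24219 ÷ 22 ≈ 1100.864.
Standard quotas: North 8.3344, Lowland 3.5608, Coastal 7.8747, South 2.2301.
Lower quotas: North 8, Lowland 3, Coastal 7, South 2 (sum 20, leaving 2 seats).
Remainders in descending order: Coastal 0.8747, Lowland 0.5608, North 0.3344, South 0.2301.
The surplus seats go to Coastal, Lowland.

North 8, Lowland 4, Coastal 8, South 2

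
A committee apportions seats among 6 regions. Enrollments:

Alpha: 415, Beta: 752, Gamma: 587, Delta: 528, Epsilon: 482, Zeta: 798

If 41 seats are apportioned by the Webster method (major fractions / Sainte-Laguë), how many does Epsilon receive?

Standard divisor 3562/41 ≈ 86.878; standard quotas: Alpha 4.777, Beta 8.656, Gamma 6.757, Delta 6.077, Epsilon 5.548, Zeta 9.185.
Rounding to the nearest integer gives 5, 9, 7, 6, 6, 9 = 42 seats, so the divisor must be adjusted.
With modified divisor 88: modified quotas Alpha 4.716, Beta 8.545, Gamma 6.670, Delta 6.000, Epsilon 5.477, Zeta 9.068.
Rounding to the nearest integer: Alpha 5, Beta 9, Gamma 7, Delta 6, Epsilon 5, Zeta 9 (total 41).
Epsilon receives 5.

5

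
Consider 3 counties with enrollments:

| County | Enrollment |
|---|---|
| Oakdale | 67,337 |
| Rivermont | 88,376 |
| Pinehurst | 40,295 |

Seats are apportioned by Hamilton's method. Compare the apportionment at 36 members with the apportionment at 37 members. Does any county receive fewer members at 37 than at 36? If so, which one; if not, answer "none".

Pinehurst

At 36 seats: Oakdale 12, Rivermont 16, Pinehurst 8.
At 37 seats: Oakdale 13, Rivermont 17, Pinehurst 7.
Pinehurst drops from 8 to 7.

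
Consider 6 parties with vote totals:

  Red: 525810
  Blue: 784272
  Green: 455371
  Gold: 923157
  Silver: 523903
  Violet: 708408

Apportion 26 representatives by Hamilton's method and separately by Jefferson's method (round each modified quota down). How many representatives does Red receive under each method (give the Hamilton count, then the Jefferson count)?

4 and 3

Hamilton: Red 4, Blue 5, Green 3, Gold 6, Silver 3, Violet 5.
Jefferson: Red 3, Blue 5, Green 3, Gold 7, Silver 3, Violet 5.
Red gets 4 under Hamilton and 3 under Jefferson.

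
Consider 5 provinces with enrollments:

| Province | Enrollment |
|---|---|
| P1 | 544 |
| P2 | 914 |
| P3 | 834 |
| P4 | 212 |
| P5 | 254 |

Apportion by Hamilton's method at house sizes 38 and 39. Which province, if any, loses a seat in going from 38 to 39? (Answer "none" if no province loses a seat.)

P5

At 38 seats: P1 7, P2 13, P3 11, P4 3, P5 4.
At 39 seats: P1 8, P2 13, P3 12, P4 3, P5 3.
P5 drops from 4 to 3.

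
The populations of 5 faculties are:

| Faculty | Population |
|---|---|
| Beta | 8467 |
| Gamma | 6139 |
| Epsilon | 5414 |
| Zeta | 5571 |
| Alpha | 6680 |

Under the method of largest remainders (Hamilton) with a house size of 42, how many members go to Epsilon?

7

The standard divisor is 32271/42 ≈ 768.357.
Standard quotas: Beta 11.0196, Gamma 7.9898, Epsilon 7.0462, Zeta 7.2505, Alpha 8.6939.
Lower quotas: Beta 11, Gamma 7, Epsilon 7, Zeta 7, Alpha 8 (sum 40, leaving 2 seats).
Remainders in descending order: Gamma 0.9898, Alpha 0.6939, Zeta 0.2505, Epsilon 0.0462, Beta 0.0196.
The surplus seats go to Gamma, Alpha.
Epsilon receives 7.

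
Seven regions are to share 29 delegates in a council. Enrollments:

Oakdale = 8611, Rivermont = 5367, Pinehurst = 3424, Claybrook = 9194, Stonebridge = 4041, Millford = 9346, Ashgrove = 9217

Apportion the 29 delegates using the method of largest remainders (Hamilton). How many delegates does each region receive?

Standard divisor: 49200 ÷ 29 ≈ 1696.552.
Standard quotas: Oakdale 5.0756, Rivermont 3.1635, Pinehurst 2.0182, Claybrook 5.4192, Stonebridge 2.3819, Millford 5.5088, Ashgrove 5.4328.
Lower quotas: Oakdale 5, Rivermont 3, Pinehurst 2, Claybrook 5, Stonebridge 2, Millford 5, Ashgrove 5 (sum 27, leaving 2 seats).
Remainders in descending order: Millford 0.5088, Ashgrove 0.4328, Claybrook 0.4192, Stonebridge 0.3819, Rivermont 0.1635, Oakdale 0.0756, Pinehurst 0.0182.
The surplus seats go to Millford, Ashgrove.

Oakdale: 5, Rivermont: 3, Pinehurst: 2, Claybrook: 5, Stonebridge: 2, Millford: 6, Ashgrove: 6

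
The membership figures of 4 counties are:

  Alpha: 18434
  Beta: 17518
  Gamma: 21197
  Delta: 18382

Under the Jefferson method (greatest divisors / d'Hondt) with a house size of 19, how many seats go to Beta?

Standard divisor 75531/19 ≈ 3975.316; standard quotas: Alpha 4.637, Beta 4.407, Gamma 5.332, Delta 4.624.
Rounding down gives 4, 4, 5, 4 = 17 seats, so the divisor must be adjusted.
With modified divisor 3600: modified quotas Alpha 5.121, Beta 4.866, Gamma 5.888, Delta 5.106.
Rounding down: Alpha 5, Beta 4, Gamma 5, Delta 5 (total 19).
Beta receives 4.

4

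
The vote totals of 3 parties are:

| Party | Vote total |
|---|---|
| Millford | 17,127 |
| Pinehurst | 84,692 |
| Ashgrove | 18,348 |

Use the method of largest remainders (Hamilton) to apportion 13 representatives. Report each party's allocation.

Millford 2, Pinehurst 9, Ashgrove 2

Standard divisor: 120167 ÷ 13 ≈ 9243.615.
Standard quotas: Millford 1.8528, Pinehurst 9.1622, Ashgrove 1.9849.
Lower quotas: Millford 1, Pinehurst 9, Ashgrove 1 (sum 11, leaving 2 seats).
Remainders in descending order: Ashgrove 0.9849, Millford 0.8528, Pinehurst 0.1622.
The surplus seats go to Ashgrove, Millford.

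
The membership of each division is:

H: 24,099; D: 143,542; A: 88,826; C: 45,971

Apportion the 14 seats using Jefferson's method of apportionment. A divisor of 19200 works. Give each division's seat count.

With modified divisor 19200: modified quotas H 1.255, D 7.476, A 4.626, C 2.394.
Rounding down: H 1, D 7, A 4, C 2 (total 14).

H: 1, D: 7, A: 4, C: 2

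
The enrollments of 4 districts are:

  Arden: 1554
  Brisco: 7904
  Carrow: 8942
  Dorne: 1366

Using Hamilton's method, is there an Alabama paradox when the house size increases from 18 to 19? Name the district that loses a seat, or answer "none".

At 18 seats: Arden 2, Brisco 7, Carrow 8, Dorne 1.
At 19 seats: Arden 1, Brisco 8, Carrow 9, Dorne 1.
Arden drops from 2 to 1.

Arden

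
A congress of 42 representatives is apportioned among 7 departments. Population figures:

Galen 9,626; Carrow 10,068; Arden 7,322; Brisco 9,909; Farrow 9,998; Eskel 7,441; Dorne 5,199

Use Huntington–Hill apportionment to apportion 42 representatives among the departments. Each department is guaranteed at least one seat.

Galen=7; Carrow=7; Arden=5; Brisco=7; Farrow=7; Eskel=5; Dorne=4

With divisor 1422: modified quotas Galen 6.769, Carrow 7.080, Arden 5.149, Brisco 6.968, Farrow 7.031, Eskel 5.233, Dorne 3.656.
Geometric-mean thresholds: Galen √(6·7)=6.481, Carrow √(7·8)=7.483, Arden √(5·6)=5.477, Brisco √(6·7)=6.481, Farrow √(7·8)=7.483, Eskel √(5·6)=5.477, Dorne √(3·4)=3.464.
Each quota rounded against its threshold gives Galen 7, Carrow 7, Arden 5, Brisco 7, Farrow 7, Eskel 5, Dorne 4 (total 42).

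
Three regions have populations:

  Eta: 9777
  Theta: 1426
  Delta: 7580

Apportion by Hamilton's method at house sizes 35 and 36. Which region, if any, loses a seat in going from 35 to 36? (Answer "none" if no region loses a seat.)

none

At 35 seats: Eta 18, Theta 3, Delta 14.
At 36 seats: Eta 19, Theta 3, Delta 14.
No region's allocation decreased.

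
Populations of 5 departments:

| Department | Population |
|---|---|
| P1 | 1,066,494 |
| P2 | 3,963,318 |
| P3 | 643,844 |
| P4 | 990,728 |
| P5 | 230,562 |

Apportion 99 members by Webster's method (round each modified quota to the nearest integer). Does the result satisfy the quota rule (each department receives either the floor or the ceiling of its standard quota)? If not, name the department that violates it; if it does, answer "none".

P2

Standard quotas: P1 15.313, P2 56.907, P3 9.245, P4 14.225, P5 3.310.
Webster allocation: P1 15, P2 58, P3 9, P4 14, P5 3.
P2 has quota 56.907 (lower 56, upper 57) but receives 58 — outside the quota interval.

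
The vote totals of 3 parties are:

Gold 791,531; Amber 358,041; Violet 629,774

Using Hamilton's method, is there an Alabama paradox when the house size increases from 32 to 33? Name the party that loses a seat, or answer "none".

At 32 seats: Gold 14, Amber 7, Violet 11.
At 33 seats: Gold 15, Amber 6, Violet 12.
Amber drops from 7 to 6.

Amber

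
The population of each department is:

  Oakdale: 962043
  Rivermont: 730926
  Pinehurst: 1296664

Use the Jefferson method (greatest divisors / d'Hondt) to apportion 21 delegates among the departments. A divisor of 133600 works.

With modified divisor 133600: modified quotas Oakdale 7.201, Rivermont 5.471, Pinehurst 9.706.
Rounding down: Oakdale 7, Rivermont 5, Pinehurst 9 (total 21).

Oakdale 7, Rivermont 5, Pinehurst 9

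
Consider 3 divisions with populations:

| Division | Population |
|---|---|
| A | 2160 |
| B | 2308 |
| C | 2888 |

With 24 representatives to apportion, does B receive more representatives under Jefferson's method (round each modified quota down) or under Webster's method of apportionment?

Webster

Jefferson: A 7, B 7, C 10.
Webster: A 7, B 8, C 9.
B gets 7 under Jefferson and 8 under Webster.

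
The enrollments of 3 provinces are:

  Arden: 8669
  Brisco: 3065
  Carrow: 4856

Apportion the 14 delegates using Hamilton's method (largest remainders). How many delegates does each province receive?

Arden: 7; Brisco: 3; Carrow: 4

Standard divisor: 16590 ÷ 14 = 1185.
Standard quotas: Arden 7.3156, Brisco 2.5865, Carrow 4.0979.
Lower quotas: Arden 7, Brisco 2, Carrow 4 (sum 13, leaving 1 seat).
Remainders in descending order: Brisco 0.5865, Arden 0.3156, Carrow 0.0979.
Largest remainder: Brisco receives the extra seat.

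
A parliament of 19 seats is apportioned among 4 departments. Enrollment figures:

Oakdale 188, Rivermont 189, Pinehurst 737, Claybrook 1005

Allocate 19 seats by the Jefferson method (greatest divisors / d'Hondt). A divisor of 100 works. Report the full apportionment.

Oakdale 1; Rivermont 1; Pinehurst 7; Claybrook 10

With modified divisor 100: modified quotas Oakdale 1.880, Rivermont 1.890, Pinehurst 7.370, Claybrook 10.050.
Rounding down: Oakdale 1, Rivermont 1, Pinehurst 7, Claybrook 10 (total 19).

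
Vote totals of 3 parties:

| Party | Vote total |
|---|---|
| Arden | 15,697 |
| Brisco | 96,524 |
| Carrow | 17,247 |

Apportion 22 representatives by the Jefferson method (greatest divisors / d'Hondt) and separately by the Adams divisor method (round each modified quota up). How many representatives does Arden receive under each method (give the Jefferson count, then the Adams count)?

2 and 3

Jefferson: Arden 2, Brisco 17, Carrow 3.
Adams: Arden 3, Brisco 16, Carrow 3.
Arden gets 2 under Jefferson and 3 under Adams.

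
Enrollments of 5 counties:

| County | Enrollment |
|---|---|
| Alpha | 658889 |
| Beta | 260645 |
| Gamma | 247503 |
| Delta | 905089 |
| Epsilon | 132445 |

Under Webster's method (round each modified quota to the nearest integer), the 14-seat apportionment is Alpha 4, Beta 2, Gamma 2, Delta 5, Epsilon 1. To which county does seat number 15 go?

Priority for the next seat is population ÷ (current seats + 0.5).
Priorities: Alpha 146419.778, Beta 104258.000, Gamma 99001.200, Delta 164561.636, Epsilon 88296.667.
Highest priority: Delta.

Delta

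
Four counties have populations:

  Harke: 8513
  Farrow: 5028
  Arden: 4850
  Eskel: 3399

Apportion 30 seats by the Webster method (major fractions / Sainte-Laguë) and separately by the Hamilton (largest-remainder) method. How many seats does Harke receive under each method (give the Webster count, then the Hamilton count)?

Webster: Harke 11, Farrow 7, Arden 7, Eskel 5.
Hamilton: Harke 12, Farrow 7, Arden 6, Eskel 5.
Harke gets 11 under Webster and 12 under Hamilton.

11 and 12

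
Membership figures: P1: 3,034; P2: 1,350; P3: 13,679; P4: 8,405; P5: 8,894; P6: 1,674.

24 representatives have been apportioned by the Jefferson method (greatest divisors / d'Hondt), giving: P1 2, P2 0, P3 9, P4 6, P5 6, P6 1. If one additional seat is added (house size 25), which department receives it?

Priority for the next seat is population ÷ (current seats + 1).
Priorities: P1 1011.333, P2 1350.000, P3 1367.900, P4 1200.714, P5 1270.571, P6 837.000.
Highest priority: P3.

P3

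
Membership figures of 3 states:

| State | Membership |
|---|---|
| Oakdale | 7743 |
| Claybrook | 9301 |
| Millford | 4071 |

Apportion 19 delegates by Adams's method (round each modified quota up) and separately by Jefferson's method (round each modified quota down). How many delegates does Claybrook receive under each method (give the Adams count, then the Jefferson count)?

Adams: Oakdale 7, Claybrook 8, Millford 4.
Jefferson: Oakdale 7, Claybrook 9, Millford 3.
Claybrook gets 8 under Adams and 9 under Jefferson.

8 and 9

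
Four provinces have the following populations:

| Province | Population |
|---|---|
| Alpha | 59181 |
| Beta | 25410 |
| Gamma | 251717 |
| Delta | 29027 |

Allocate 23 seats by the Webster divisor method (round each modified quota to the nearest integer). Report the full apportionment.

Alpha=4; Beta=2; Gamma=15; Delta=2

Standard divisor 365335/23 ≈ 15884.13; standard quotas: Alpha 3.726, Beta 1.600, Gamma 15.847, Delta 1.827.
Rounding to the nearest integer gives 4, 2, 16, 2 = 24 seats, so the divisor must be adjusted.
With modified divisor 16600: modified quotas Alpha 3.565, Beta 1.531, Gamma 15.164, Delta 1.749.
Rounding to the nearest integer: Alpha 4, Beta 2, Gamma 15, Delta 2 (total 23).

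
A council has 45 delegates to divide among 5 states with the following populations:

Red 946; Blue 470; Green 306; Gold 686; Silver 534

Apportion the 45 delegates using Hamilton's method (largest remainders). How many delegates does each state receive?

Red 14, Blue 7, Green 5, Gold 11, Silver 8

The standard divisor is 2942/45 ≈ 65.378.
Standard quotas: Red 14.470, Blue 7.189, Green 4.680, Gold 10.493, Silver 8.168.
Lower quotas: Red 14, Blue 7, Green 4, Gold 10, Silver 8 (sum 43, leaving 2 seats).
Remainders in descending order: Green 0.680, Gold 0.493, Red 0.470, Blue 0.189, Silver 0.168.
Largest remainders: Green, Gold receive the extra seats.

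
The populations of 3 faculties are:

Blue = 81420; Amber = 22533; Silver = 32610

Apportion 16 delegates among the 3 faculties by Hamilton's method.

Standard divisor: 136563 ÷ 16 ≈ 8535.188.
Standard quotas: Blue 9.5393, Amber 2.6400, Silver 3.8207.
Lower quotas: Blue 9, Amber 2, Silver 3 (sum 14, leaving 2 seats).
Remainders in descending order: Silver 0.8207, Amber 0.6400, Blue 0.5393.
The surplus seats go to Silver, Amber.

Blue 9, Amber 3, Silver 4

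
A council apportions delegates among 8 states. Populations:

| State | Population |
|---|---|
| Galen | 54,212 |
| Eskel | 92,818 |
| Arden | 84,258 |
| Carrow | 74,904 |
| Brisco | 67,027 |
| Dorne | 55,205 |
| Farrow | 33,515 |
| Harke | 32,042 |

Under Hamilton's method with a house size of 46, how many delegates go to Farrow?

3

The standard divisor is 493981/46 ≈ 10738.717.
Standard quotas: Galen 5.0483, Eskel 8.6433, Arden 7.8462, Carrow 6.9751, Brisco 6.2416, Dorne 5.1407, Farrow 3.1209, Harke 2.9838.
Lower quotas: Galen 5, Eskel 8, Arden 7, Carrow 6, Brisco 6, Dorne 5, Farrow 3, Harke 2 (sum 42, leaving 4 seats).
Remainders in descending order: Harke 0.9838, Carrow 0.9751, Arden 0.8462, Eskel 0.6433, Brisco 0.2416, Dorne 0.1407, Farrow 0.1209, Galen 0.0483.
The surplus seats go to Harke, Carrow, Arden, Eskel.
Farrow receives 3.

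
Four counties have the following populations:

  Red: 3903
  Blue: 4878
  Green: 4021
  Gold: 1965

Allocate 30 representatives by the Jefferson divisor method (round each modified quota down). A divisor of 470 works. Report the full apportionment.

Red: 8, Blue: 10, Green: 8, Gold: 4

With modified divisor 470: modified quotas Red 8.304, Blue 10.379, Green 8.555, Gold 4.181.
Rounding down: Red 8, Blue 10, Green 8, Gold 4 (total 30).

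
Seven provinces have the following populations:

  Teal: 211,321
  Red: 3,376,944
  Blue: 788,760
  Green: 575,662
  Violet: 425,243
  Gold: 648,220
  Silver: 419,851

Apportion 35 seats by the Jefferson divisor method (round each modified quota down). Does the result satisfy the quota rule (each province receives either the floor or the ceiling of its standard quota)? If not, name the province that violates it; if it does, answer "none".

Standard quotas: Teal 1.147, Red 18.336, Blue 4.283, Green 3.126, Violet 2.309, Gold 3.520, Silver 2.280.
Jefferson allocation: Teal 1, Red 20, Blue 4, Green 3, Violet 2, Gold 3, Silver 2.
Red has quota 18.336 (lower 18, upper 19) but receives 20 — outside the quota interval.

Red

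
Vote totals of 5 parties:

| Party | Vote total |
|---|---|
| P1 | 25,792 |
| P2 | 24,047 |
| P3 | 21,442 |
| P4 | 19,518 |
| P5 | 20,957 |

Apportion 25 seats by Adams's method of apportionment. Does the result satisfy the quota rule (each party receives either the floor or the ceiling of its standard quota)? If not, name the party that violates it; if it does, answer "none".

Standard quotas: P1 5.770, P2 5.379, P3 4.797, P4 4.366, P5 4.688.
Adams allocation: P1 6, P2 5, P3 5, P4 4, P5 5.
Every allocation lies between the lower and upper quota.

none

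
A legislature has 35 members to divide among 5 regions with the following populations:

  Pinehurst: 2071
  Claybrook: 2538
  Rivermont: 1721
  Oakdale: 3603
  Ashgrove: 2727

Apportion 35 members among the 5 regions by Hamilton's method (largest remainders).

The standard divisor is 12660/35 ≈ 361.714.
Standard quotas: Pinehurst 5.726, Claybrook 7.017, Rivermont 4.758, Oakdale 9.961, Ashgrove 7.539.
Lower quotas: Pinehurst 5, Claybrook 7, Rivermont 4, Oakdale 9, Ashgrove 7 (sum 32, leaving 3 seats).
Remainders in descending order: Oakdale 0.961, Rivermont 0.758, Pinehurst 0.726, Ashgrove 0.539, Claybrook 0.017.
Largest remainders: Oakdale, Rivermont, Pinehurst receive the extra seats.

Pinehurst: 6; Claybrook: 7; Rivermont: 5; Oakdale: 10; Ashgrove: 7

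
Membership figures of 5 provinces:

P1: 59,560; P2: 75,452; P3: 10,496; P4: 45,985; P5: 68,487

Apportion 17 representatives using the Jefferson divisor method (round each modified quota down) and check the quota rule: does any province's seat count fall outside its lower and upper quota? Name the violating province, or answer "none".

none

Standard quotas: P1 3.895, P2 4.934, P3 0.686, P4 3.007, P5 4.478.
Jefferson allocation: P1 4, P2 5, P3 0, P4 3, P5 5.
Every allocation lies between the lower and upper quota.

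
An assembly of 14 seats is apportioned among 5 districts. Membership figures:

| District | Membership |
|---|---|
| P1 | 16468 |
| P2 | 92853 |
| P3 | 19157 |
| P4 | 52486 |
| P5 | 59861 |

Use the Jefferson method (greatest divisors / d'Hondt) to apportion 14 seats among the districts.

Standard divisor 240825/14 ≈ 17201.786; standard quotas: P1 0.957, P2 5.398, P3 1.114, P4 3.051, P5 3.480.
Rounding down gives 0, 5, 1, 3, 3 = 12 seats, so the divisor must be adjusted.
With modified divisor 15200: modified quotas P1 1.083, P2 6.109, P3 1.260, P4 3.453, P5 3.938.
Rounding down: P1 1, P2 6, P3 1, P4 3, P5 3 (total 14).

P1 1; P2 6; P3 1; P4 3; P5 3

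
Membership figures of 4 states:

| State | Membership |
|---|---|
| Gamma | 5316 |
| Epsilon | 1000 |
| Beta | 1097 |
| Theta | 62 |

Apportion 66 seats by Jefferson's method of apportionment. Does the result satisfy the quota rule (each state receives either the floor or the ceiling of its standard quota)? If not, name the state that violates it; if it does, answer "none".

Standard quotas: Gamma 46.937, Epsilon 8.829, Beta 9.686, Theta 0.547.
Jefferson allocation: Gamma 48, Epsilon 9, Beta 9, Theta 0.
Gamma has quota 46.937 (lower 46, upper 47) but receives 48 — outside the quota interval.

Gamma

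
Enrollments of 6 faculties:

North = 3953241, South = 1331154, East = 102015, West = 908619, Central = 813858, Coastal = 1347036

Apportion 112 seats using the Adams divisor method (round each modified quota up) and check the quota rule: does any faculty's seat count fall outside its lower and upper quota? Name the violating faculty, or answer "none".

North

Standard quotas: North 52.361, South 17.631, East 1.351, West 12.035, Central 10.780, Coastal 17.842.
Adams allocation: North 51, South 18, East 2, West 12, Central 11, Coastal 18.
North has quota 52.361 (lower 52, upper 53) but receives 51 — outside the quota interval.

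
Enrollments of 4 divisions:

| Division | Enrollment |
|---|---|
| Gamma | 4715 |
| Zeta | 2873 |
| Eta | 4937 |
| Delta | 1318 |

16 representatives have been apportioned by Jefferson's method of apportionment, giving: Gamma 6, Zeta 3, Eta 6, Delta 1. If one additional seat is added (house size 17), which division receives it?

Priority for the next seat is population ÷ (current seats + 1).
Priorities: Gamma 673.571, Zeta 718.250, Eta 705.286, Delta 659.000.
Highest priority: Zeta.

Zeta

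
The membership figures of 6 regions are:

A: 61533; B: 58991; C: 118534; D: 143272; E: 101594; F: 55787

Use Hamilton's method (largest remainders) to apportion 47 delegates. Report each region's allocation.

Standard divisor: 539711 ÷ 47 ≈ 11483.213.
Standard quotas: A 5.3585, B 5.1372, C 10.3224, D 12.4766, E 8.8472, F 4.8581.
Lower quotas: A 5, B 5, C 10, D 12, E 8, F 4 (sum 44, leaving 3 seats).
Remainders in descending order: F 0.8581, E 0.8472, D 0.4766, A 0.3585, C 0.3224, B 0.1372.
The surplus seats go to F, E, D.

A: 5; B: 5; C: 10; D: 13; E: 9; F: 5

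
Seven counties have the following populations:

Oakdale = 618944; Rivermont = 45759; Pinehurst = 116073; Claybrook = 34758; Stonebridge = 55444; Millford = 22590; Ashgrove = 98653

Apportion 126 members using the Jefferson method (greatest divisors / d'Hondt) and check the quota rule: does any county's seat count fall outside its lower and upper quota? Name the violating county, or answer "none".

Standard quotas: Oakdale 78.598, Rivermont 5.811, Pinehurst 14.740, Claybrook 4.414, Stonebridge 7.041, Millford 2.869, Ashgrove 12.528.
Jefferson allocation: Oakdale 81, Rivermont 5, Pinehurst 15, Claybrook 4, Stonebridge 7, Millford 2, Ashgrove 12.
Oakdale has quota 78.598 (lower 78, upper 79) but receives 81 — outside the quota interval.

Oakdale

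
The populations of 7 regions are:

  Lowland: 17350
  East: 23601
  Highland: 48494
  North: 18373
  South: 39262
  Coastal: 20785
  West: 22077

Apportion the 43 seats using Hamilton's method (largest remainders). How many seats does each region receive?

Lowland 4, East 5, Highland 11, North 4, South 9, Coastal 5, West 5

Standard divisor: 189942 ÷ 43 ≈ 4417.256.
Standard quotas: Lowland 3.9278, East 5.3429, Highland 10.9783, North 4.1594, South 8.8883, Coastal 4.7054, West 4.9979.
Lower quotas: Lowland 3, East 5, Highland 10, North 4, South 8, Coastal 4, West 4 (sum 38, leaving 5 seats).
Remainders in descending order: West 0.9979, Highland 0.9783, Lowland 0.9278, South 0.8883, Coastal 0.7054, East 0.3429, North 0.1594.
The surplus seats go to West, Highland, Lowland, South, Coastal.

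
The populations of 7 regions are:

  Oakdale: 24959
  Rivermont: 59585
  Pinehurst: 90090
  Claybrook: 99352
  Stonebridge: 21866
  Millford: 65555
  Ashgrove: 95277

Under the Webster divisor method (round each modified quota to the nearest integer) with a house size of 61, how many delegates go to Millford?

9

Standard divisor 456684/61 ≈ 7486.623; standard quotas: Oakdale 3.334, Rivermont 7.959, Pinehurst 12.033, Claybrook 13.271, Stonebridge 2.921, Millford 8.756, Ashgrove 12.726.
Rounding to the nearest integer gives Oakdale 3, Rivermont 8, Pinehurst 12, Claybrook 13, Stonebridge 3, Millford 9, Ashgrove 13 — total 61, matching the house size, so no adjustment is needed.
Millford receives 9.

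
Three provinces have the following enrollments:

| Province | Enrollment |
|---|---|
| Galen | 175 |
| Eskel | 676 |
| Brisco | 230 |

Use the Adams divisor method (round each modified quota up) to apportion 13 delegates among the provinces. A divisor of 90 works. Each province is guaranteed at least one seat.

Galen 2; Eskel 8; Brisco 3

With modified divisor 90: modified quotas Galen 1.944, Eskel 7.511, Brisco 2.556.
Rounding up: Galen 2, Eskel 8, Brisco 3 (total 13).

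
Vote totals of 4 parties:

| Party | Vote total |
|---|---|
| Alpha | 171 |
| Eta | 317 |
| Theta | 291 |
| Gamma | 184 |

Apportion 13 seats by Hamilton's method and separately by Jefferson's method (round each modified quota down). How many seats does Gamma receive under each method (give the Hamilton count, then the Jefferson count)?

3 and 2

Hamilton: Alpha 2, Eta 4, Theta 4, Gamma 3.
Jefferson: Alpha 2, Eta 5, Theta 4, Gamma 2.
Gamma gets 3 under Hamilton and 2 under Jefferson.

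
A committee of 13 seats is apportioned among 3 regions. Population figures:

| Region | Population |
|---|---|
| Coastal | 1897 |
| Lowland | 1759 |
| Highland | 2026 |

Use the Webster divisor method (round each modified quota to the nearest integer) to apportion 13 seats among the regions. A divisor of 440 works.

With modified divisor 440: modified quotas Coastal 4.311, Lowland 3.998, Highland 4.605.
Rounding to the nearest integer: Coastal 4, Lowland 4, Highland 5 (total 13).

Coastal: 4; Lowland: 4; Highland: 5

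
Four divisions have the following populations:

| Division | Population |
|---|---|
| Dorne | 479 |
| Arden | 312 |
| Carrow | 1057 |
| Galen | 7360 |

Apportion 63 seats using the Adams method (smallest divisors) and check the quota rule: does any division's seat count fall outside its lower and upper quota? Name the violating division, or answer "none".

Standard quotas: Dorne 3.277, Arden 2.135, Carrow 7.232, Galen 50.356.
Adams allocation: Dorne 4, Arden 3, Carrow 7, Galen 49.
Galen has quota 50.356 (lower 50, upper 51) but receives 49 — outside the quota interval.

Galen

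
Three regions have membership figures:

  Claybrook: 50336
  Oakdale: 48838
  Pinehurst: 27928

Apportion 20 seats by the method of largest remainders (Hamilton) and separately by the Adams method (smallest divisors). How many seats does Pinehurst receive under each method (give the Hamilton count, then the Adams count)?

Hamilton: Claybrook 8, Oakdale 8, Pinehurst 4.
Adams: Claybrook 8, Oakdale 7, Pinehurst 5.
Pinehurst gets 4 under Hamilton and 5 under Adams.

4 and 5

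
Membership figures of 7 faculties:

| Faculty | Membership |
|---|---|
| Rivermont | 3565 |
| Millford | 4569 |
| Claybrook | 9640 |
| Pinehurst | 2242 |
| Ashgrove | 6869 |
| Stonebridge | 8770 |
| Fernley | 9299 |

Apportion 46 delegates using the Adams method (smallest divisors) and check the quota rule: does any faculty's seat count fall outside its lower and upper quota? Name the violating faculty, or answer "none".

Standard quotas: Rivermont 3.648, Millford 4.675, Claybrook 9.864, Pinehurst 2.294, Ashgrove 7.029, Stonebridge 8.974, Fernley 9.515.
Adams allocation: Rivermont 4, Millford 5, Claybrook 9, Pinehurst 3, Ashgrove 7, Stonebridge 9, Fernley 9.
Every allocation lies between the lower and upper quota.

none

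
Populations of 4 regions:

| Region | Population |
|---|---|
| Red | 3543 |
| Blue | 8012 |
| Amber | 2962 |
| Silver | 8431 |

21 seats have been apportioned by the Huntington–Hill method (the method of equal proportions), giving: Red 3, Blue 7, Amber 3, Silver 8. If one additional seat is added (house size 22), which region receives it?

Priority for the next seat is population ÷ (√(s·(s+1))).
Priorities: Red 1022.776, Blue 1070.649, Amber 855.056, Silver 993.603.
Highest priority: Blue.

Blue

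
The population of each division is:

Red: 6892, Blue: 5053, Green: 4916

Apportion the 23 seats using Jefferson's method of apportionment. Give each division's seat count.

Standard divisor 16861/23 ≈ 733.087; standard quotas: Red 9.401, Blue 6.893, Green 6.706.
Rounding down gives 9, 6, 6 = 21 seats, so the divisor must be adjusted.
With modified divisor 700: modified quotas Red 9.846, Blue 7.219, Green 7.023.
Rounding down: Red 9, Blue 7, Green 7 (total 23).

Red: 9, Blue: 7, Green: 7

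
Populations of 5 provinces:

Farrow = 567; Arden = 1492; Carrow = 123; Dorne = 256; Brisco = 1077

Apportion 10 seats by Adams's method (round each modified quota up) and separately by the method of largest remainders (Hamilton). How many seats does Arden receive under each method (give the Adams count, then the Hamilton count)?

Adams: Farrow 2, Arden 3, Carrow 1, Dorne 1, Brisco 3.
Hamilton: Farrow 2, Arden 4, Carrow 0, Dorne 1, Brisco 3.
Arden gets 3 under Adams and 4 under Hamilton.

3 and 4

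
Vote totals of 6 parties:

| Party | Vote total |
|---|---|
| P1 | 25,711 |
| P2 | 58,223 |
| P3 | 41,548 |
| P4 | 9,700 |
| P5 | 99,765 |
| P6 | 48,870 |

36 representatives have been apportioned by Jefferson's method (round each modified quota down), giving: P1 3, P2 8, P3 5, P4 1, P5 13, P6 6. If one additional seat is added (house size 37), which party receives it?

P5

Priority for the next seat is population ÷ (current seats + 1).
Priorities: P1 6427.750, P2 6469.222, P3 6924.667, P4 4850.000, P5 7126.071, P6 6981.429.
Highest priority: P5.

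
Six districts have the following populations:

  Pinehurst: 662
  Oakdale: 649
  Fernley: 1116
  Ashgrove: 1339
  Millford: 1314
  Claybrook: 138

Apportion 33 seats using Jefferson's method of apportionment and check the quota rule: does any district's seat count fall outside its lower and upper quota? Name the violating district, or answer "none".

none

Standard quotas: Pinehurst 4.187, Oakdale 4.104, Fernley 7.058, Ashgrove 8.468, Millford 8.310, Claybrook 0.873.
Jefferson allocation: Pinehurst 4, Oakdale 4, Fernley 7, Ashgrove 9, Millford 9, Claybrook 0.
Every allocation lies between the lower and upper quota.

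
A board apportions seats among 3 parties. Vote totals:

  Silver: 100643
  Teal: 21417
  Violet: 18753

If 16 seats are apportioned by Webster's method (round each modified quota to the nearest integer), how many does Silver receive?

12

Standard divisor 140813/16 ≈ 8800.812; standard quotas: Silver 11.436, Teal 2.434, Violet 2.131.
Rounding to the nearest integer gives 11, 2, 2 = 15 seats, so the divisor must be adjusted.
With modified divisor 8700: modified quotas Silver 11.568, Teal 2.462, Violet 2.156.
Rounding to the nearest integer: Silver 12, Teal 2, Violet 2 (total 16).
Silver receives 12.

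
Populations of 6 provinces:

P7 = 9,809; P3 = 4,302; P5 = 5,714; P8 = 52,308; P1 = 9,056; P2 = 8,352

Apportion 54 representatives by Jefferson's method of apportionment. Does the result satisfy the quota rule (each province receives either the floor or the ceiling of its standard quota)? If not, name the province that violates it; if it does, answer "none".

Standard quotas: P7 5.916, P3 2.594, P5 3.446, P8 31.546, P1 5.461, P2 5.037.
Jefferson allocation: P7 6, P3 2, P5 3, P8 33, P1 5, P2 5.
P8 has quota 31.546 (lower 31, upper 32) but receives 33 — outside the quota interval.

P8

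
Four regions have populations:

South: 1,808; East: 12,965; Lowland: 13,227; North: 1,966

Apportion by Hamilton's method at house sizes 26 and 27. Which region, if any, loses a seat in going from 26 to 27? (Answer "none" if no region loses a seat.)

South

At 26 seats: South 2, East 11, Lowland 11, North 2.
At 27 seats: South 1, East 12, Lowland 12, North 2.
South drops from 2 to 1.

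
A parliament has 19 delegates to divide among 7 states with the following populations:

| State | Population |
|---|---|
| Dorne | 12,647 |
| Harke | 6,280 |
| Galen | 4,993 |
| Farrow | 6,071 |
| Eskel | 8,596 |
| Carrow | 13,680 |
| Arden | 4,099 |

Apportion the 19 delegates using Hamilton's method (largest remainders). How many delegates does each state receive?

Total 56366; standard divisor 56366/19 ≈ 2966.632.
Standard quotas: Dorne 4.2631, Harke 2.1169, Galen 1.6831, Farrow 2.0464, Eskel 2.8976, Carrow 4.6113, Arden 1.3817.
Lower quotas: Dorne 4, Harke 2, Galen 1, Farrow 2, Eskel 2, Carrow 4, Arden 1 (sum 16, leaving 3 seats).
Remainders in descending order: Eskel 0.8976, Galen 0.6831, Carrow 0.6113, Arden 0.3817, Dorne 0.2631, Harke 0.1169, Farrow 0.0464.
The surplus seats go to Eskel, Galen, Carrow.

Dorne=4; Harke=2; Galen=2; Farrow=2; Eskel=3; Carrow=5; Arden=1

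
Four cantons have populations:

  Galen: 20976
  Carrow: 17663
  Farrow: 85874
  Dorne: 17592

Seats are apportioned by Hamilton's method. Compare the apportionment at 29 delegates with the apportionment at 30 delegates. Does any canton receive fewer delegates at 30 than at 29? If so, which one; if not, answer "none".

At 29 seats: Galen 4, Carrow 4, Farrow 17, Dorne 4.
At 30 seats: Galen 4, Carrow 4, Farrow 18, Dorne 4.
No canton's allocation decreased.

none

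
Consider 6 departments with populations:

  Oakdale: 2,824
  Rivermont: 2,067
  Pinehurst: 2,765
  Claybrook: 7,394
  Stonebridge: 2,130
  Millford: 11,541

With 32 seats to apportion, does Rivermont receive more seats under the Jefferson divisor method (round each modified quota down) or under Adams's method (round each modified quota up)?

Jefferson: Oakdale 3, Rivermont 2, Pinehurst 3, Claybrook 8, Stonebridge 2, Millford 14.
Adams: Oakdale 3, Rivermont 3, Pinehurst 3, Claybrook 8, Stonebridge 3, Millford 12.
Rivermont gets 2 under Jefferson and 3 under Adams.

Adams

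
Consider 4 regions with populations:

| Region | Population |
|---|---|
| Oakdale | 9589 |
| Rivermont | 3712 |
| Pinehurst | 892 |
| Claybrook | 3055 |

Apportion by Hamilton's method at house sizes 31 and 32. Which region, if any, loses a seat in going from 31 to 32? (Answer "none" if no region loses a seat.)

Pinehurst

At 31 seats: Oakdale 17, Rivermont 7, Pinehurst 2, Claybrook 5.
At 32 seats: Oakdale 18, Rivermont 7, Pinehurst 1, Claybrook 6.
Pinehurst drops from 2 to 1.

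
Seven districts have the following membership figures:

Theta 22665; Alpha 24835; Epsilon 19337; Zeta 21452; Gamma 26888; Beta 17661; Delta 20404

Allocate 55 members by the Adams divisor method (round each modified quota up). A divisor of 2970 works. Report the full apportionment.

With modified divisor 2970: modified quotas Theta 7.631, Alpha 8.362, Epsilon 6.511, Zeta 7.223, Gamma 9.053, Beta 5.946, Delta 6.870.
Rounding up: Theta 8, Alpha 9, Epsilon 7, Zeta 8, Gamma 10, Beta 6, Delta 7 (total 55).

Theta 8, Alpha 9, Epsilon 7, Zeta 8, Gamma 10, Beta 6, Delta 7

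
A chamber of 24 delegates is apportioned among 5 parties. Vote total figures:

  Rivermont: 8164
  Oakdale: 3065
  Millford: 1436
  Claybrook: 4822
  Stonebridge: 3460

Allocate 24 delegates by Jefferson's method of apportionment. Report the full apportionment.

Rivermont=10; Oakdale=3; Millford=1; Claybrook=6; Stonebridge=4

Standard divisor 20947/24 ≈ 872.792; standard quotas: Rivermont 9.354, Oakdale 3.512, Millford 1.645, Claybrook 5.525, Stonebridge 3.964.
Rounding down gives 9, 3, 1, 5, 3 = 21 seats, so the divisor must be adjusted.
With modified divisor 800: modified quotas Rivermont 10.205, Oakdale 3.831, Millford 1.795, Claybrook 6.027, Stonebridge 4.325.
Rounding down: Rivermont 10, Oakdale 3, Millford 1, Claybrook 6, Stonebridge 4 (total 24).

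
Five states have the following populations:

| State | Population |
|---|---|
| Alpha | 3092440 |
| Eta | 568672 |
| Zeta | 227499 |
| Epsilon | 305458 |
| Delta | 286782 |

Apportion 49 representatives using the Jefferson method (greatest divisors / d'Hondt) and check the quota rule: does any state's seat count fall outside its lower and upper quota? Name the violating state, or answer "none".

Alpha

Standard quotas: Alpha 33.817, Eta 6.219, Zeta 2.488, Epsilon 3.340, Delta 3.136.
Jefferson allocation: Alpha 35, Eta 6, Zeta 2, Epsilon 3, Delta 3.
Alpha has quota 33.817 (lower 33, upper 34) but receives 35 — outside the quota interval.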